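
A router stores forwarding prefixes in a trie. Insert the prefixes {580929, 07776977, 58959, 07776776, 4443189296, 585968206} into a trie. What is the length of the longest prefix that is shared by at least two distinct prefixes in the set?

5

Look for the deepest trie node that still has at least two words in its subtree.
e.g. "07776776" and "07776977" share the prefix "07776" of length 5; no pair shares a longer one.
Longest shared-prefix length: 5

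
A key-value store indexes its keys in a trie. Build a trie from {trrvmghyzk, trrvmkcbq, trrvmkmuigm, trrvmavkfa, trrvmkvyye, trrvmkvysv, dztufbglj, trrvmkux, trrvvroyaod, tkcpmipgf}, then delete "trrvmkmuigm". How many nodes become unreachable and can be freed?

5

A node on "trrvmkmuigm"'s path can go only if nothing else ends at it or branches off below it.
The suffix "muigm" (5 nodes) is used only by "trrvmkmuigm"; the node for "trrvmk" still has the child "c", so pruning stops there.
Nodes removed: 5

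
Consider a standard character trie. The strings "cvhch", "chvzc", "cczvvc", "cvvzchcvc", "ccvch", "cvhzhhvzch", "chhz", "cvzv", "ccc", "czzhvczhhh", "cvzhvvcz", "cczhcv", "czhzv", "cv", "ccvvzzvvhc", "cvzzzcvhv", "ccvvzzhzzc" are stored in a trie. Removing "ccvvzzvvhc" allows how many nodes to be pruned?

4

Walk "ccvvzzvvhc" from the leaf back toward the root, removing each node that no remaining word uses.
The suffix "vvhc" (4 nodes) is used only by "ccvvzzvvhc"; the node for "ccvvzz" still has the child "h", so pruning stops there.
Nodes removed: 4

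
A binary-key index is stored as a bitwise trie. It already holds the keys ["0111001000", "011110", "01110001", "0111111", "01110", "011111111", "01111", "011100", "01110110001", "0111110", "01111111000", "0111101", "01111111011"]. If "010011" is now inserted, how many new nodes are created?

4

The longest prefix of "010011" already in the trie is "01" (length 2).
Each of the 4 remaining characters creates one node.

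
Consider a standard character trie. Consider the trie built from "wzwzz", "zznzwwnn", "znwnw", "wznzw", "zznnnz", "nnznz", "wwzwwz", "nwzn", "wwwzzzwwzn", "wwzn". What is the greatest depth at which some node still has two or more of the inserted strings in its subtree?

3

The deepest shared node is where two words last agree before diverging.
"wwzn" and "wwzwwz" agree on "wwz" (3 characters) before diverging; nothing deeper is shared.
Longest shared-prefix length: 3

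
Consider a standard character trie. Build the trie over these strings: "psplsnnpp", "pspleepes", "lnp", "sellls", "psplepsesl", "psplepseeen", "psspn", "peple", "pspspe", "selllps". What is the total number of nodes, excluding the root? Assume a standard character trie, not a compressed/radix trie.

43

Count nodes per top-level branch (shared prefixes stored once):
  'l'-branch (lnp): 3 nodes
  'p'-branch (peple, pspleepes, psplepseeen, psplepsesl, psplsnnpp, pspspe, psspn): 32 nodes
  's'-branch (selllps, sellls): 8 nodes
Sum: 43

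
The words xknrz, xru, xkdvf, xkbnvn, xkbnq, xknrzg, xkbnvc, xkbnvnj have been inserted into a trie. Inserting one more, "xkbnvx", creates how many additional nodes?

1

"xkbnv" is already a path in the trie; the remaining "x" must be added.
So 6 − 5 = 1 new nodes.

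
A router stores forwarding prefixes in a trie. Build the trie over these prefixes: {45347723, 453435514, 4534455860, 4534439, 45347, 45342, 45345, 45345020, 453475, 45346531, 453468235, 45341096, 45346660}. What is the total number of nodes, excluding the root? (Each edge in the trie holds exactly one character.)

42

Trace insertions, counting only characters that open a new branch:
  "45347723" → 8 new (4, 5, 3, 4, 7, 7, 2, 3)
  "453435514" → prefix "4534" already present; 5 new (3, 5, 5, 1, 4)
  "4534455860" → prefix "4534" already present; 6 new (4, 5, 5, 8, 6, 0)
  "4534439" → prefix "45344" already present; 2 new (3, 9)
  "45347" → prefix "45347" already present; 0 new (none)
  "45342" → prefix "4534" already present; 1 new (2)
  "45345" → prefix "4534" already present; 1 new (5)
  "45345020" → prefix "45345" already present; 3 new (0, 2, 0)
  "453475" → prefix "45347" already present; 1 new (5)
  "45346531" → prefix "4534" already present; 4 new (6, 5, 3, 1)
  "453468235" → prefix "45346" already present; 4 new (8, 2, 3, 5)
  "45341096" → prefix "4534" already present; 4 new (1, 0, 9, 6)
  "45346660" → prefix "45346" already present; 3 new (6, 6, 0)
Total nodes = 8 + 5 + 6 + 2 + 0 + 1 + 1 + 3 + 1 + 4 + 4 + 4 + 3 = 42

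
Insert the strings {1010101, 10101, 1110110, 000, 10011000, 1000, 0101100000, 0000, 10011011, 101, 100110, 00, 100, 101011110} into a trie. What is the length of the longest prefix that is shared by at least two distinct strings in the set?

6

The deepest shared node is where two words last agree before diverging.
"100110" and "10011000" agree on "100110" (6 characters) before diverging; nothing deeper is shared.
Longest shared-prefix length: 6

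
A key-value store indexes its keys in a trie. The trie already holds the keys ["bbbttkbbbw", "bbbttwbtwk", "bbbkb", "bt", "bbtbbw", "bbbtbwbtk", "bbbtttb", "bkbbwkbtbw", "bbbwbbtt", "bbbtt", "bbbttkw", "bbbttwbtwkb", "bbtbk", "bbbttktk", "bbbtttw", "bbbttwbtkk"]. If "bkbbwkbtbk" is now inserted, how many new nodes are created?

1

The longest prefix of "bkbbwkbtbk" already in the trie is "bkbbwkbtb" (length 9).
Each of the 1 remaining characters creates one node.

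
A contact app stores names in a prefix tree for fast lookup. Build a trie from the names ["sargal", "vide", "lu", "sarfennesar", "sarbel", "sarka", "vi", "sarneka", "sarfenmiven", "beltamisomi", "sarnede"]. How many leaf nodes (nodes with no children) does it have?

10

Leaves are exactly the stored words that no other stored word extends.
Those words: "beltamisomi", "lu", "sarbel", "sarfenmiven", "sarfennesar", "sargal", "sarka", "sarnede", "sarneka", "vide"
Leaf count: 10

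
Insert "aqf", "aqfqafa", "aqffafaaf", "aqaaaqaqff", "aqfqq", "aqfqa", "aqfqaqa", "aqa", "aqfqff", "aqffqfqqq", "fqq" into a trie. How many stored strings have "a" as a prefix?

10

Traverse to the node for "a", then collect every word in that subtree.
Matches: "aqa", "aqaaaqaqff", "aqf", "aqffafaaf", "aqffqfqqq", "aqfqa", "aqfqafa", "aqfqaqa", "aqfqff", "aqfqq"
Count: 10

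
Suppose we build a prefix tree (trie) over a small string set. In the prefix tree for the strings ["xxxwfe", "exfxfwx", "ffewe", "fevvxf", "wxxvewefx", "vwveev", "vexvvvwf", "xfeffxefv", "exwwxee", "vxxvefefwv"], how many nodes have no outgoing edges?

10

Leaves are exactly the stored words that no other stored word extends.
Those words: "exfxfwx", "exwwxee", "fevvxf", "ffewe", "vexvvvwf", "vwveev", "vxxvefefwv", "wxxvewefx", "xfeffxefv", "xxxwfe"
Leaf count: 10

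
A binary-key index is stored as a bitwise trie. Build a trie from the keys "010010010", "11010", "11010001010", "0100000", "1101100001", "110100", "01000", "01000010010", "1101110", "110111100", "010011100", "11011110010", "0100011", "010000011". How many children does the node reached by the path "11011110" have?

The children of the "11011110" node are the distinct next characters among strings starting with "11011110".
Distinct next characters after "11011110": 0.
That node has 1 child edge.

1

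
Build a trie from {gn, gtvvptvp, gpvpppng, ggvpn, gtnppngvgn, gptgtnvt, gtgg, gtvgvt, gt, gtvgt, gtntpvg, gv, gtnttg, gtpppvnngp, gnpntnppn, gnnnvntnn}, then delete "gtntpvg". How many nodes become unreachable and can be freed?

After clearing the end-marker at "gtntpvg", prune upward until reaching a node still needed by another word.
The suffix "pvg" (3 nodes) is used only by "gtntpvg"; the node for "gtnt" still has the child "t", so pruning stops there.
Nodes removed: 3

3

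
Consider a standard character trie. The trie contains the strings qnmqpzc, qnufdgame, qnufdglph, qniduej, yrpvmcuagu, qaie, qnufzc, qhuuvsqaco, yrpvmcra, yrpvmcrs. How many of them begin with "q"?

7

Filter for entries beginning with "q":
Words under "q": qaie, qhuuvsqaco, qniduej, qnmqpzc, qnufdgame, qnufdglph, qnufzc
Count: 7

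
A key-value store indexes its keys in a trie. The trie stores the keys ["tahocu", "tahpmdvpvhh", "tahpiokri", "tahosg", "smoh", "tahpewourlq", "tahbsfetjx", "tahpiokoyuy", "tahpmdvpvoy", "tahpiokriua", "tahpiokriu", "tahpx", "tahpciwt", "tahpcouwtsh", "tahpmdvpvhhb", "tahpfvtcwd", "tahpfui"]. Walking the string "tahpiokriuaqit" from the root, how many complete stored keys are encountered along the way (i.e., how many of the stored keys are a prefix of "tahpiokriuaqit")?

Traverse "tahpiokriuaqit" character by character; count nodes along the way that are marked as word ends.
Prefixes of the query that are stored words: "tahpiokri", "tahpiokriu", "tahpiokriua"
Count: 3

3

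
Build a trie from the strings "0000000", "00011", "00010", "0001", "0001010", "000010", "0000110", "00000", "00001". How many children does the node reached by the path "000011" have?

1

The children of the "000011" node are the distinct next characters among strings starting with "000011".
Distinct next characters after "000011": 0.
That node has 1 child edge.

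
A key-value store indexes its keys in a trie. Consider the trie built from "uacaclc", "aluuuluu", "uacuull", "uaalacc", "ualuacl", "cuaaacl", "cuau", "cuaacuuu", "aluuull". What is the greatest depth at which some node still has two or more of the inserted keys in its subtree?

6

The deepest shared node is where two words last agree before diverging.
e.g. "aluuull" and "aluuuluu" share the prefix "aluuul" of length 6; no pair shares a longer one.
Longest shared-prefix length: 6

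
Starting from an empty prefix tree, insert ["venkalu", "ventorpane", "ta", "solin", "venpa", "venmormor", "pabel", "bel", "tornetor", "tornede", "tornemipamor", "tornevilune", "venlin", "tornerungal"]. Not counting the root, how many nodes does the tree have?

68

Insert word by word; a character creates a node only if that edge doesn't already exist:
  "venkalu" → 7 new (v, e, n, k, a, l, u)
  "ventorpane" → prefix "ven" already present; 7 new (t, o, r, p, a, n, e)
  "ta" → 2 new (t, a)
  "solin" → 5 new (s, o, l, i, n)
  "venpa" → prefix "ven" already present; 2 new (p, a)
  "venmormor" → prefix "ven" already present; 6 new (m, o, r, m, o, r)
  "pabel" → 5 new (p, a, b, e, l)
  "bel" → 3 new (b, e, l)
  "tornetor" → prefix "t" already present; 7 new (o, r, n, e, t, o, r)
  "tornede" → prefix "torne" already present; 2 new (d, e)
  "tornemipamor" → prefix "torne" already present; 7 new (m, i, p, a, m, o, r)
  "tornevilune" → prefix "torne" already present; 6 new (v, i, l, u, n, e)
  "venlin" → prefix "ven" already present; 3 new (l, i, n)
  "tornerungal" → prefix "torne" already present; 6 new (r, u, n, g, a, l)
Total nodes = 7 + 7 + 2 + 5 + 2 + 6 + 5 + 3 + 7 + 2 + 7 + 6 + 3 + 6 = 68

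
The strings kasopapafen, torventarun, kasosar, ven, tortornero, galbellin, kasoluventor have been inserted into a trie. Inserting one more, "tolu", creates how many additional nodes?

The longest prefix of "tolu" already in the trie is "to" (length 2).
So 4 − 2 = 2 new nodes.

2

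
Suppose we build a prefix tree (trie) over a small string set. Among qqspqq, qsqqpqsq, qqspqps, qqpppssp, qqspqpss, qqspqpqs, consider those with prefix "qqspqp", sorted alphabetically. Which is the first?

qqspqpqs

Filter for "qqspqp…" and sort: "qqspqpqs", "qqspqps", "qqspqpss"
The 1st is qqspqpqs.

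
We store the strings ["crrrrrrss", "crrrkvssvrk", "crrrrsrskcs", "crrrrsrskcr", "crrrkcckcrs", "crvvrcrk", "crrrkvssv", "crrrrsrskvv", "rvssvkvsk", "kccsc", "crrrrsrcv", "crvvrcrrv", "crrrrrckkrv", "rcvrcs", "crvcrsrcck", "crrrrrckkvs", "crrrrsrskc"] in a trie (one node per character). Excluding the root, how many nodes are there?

Insert word by word; a character creates a node only if that edge doesn't already exist:
  "crrrrrrss" → 9 new (c, r, r, r, r, r, r, s, s)
  "crrrkvssvrk" → prefix "crrr" already present; 7 new (k, v, s, s, v, r, k)
  "crrrrsrskcs" → prefix "crrrr" already present; 6 new (s, r, s, k, c, s)
  "crrrrsrskcr" → prefix "crrrrsrskc" already present; 1 new (r)
  "crrrkcckcrs" → prefix "crrrk" already present; 6 new (c, c, k, c, r, s)
  "crvvrcrk" → prefix "cr" already present; 6 new (v, v, r, c, r, k)
  "crrrkvssv" → prefix "crrrkvssv" already present; 0 new (none)
  "crrrrsrskvv" → prefix "crrrrsrsk" already present; 2 new (v, v)
  "rvssvkvsk" → 9 new (r, v, s, s, v, k, v, s, k)
  "kccsc" → 5 new (k, c, c, s, c)
  "crrrrsrcv" → prefix "crrrrsr" already present; 2 new (c, v)
  "crvvrcrrv" → prefix "crvvrcr" already present; 2 new (r, v)
  "crrrrrckkrv" → prefix "crrrrr" already present; 5 new (c, k, k, r, v)
  "rcvrcs" → prefix "r" already present; 5 new (c, v, r, c, s)
  "crvcrsrcck" → prefix "crv" already present; 7 new (c, r, s, r, c, c, k)
  "crrrrrckkvs" → prefix "crrrrrckk" already present; 2 new (v, s)
  "crrrrsrskc" → prefix "crrrrsrskc" already present; 0 new (none)
Total nodes = 9 + 7 + 6 + 1 + 6 + 6 + 0 + 2 + 9 + 5 + 2 + 2 + 5 + 5 + 7 + 2 + 0 = 74

74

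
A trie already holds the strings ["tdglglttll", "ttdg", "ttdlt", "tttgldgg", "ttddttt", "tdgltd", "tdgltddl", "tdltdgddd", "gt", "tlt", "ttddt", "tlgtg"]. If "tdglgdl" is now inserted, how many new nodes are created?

2

The longest prefix of "tdglgdl" already in the trie is "tdglg" (length 5).
New nodes needed: |"tdglgdl"| − 5 = 7 − 5 = 2.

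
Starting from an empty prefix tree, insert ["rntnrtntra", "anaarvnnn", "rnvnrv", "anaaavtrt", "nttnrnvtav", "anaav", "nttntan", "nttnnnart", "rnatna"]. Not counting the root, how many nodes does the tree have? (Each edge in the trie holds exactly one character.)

51

Trace insertions, counting only characters that open a new branch:
  "rntnrtntra" → 10 new (r, n, t, n, r, t, n, t, r, a)
  "anaarvnnn" → 9 new (a, n, a, a, r, v, n, n, n)
  "rnvnrv" → prefix "rn" already present; 4 new (v, n, r, v)
  "anaaavtrt" → prefix "anaa" already present; 5 new (a, v, t, r, t)
  "nttnrnvtav" → 10 new (n, t, t, n, r, n, v, t, a, v)
  "anaav" → prefix "anaa" already present; 1 new (v)
  "nttntan" → prefix "nttn" already present; 3 new (t, a, n)
  "nttnnnart" → prefix "nttn" already present; 5 new (n, n, a, r, t)
  "rnatna" → prefix "rn" already present; 4 new (a, t, n, a)
Total nodes = 10 + 9 + 4 + 5 + 10 + 1 + 3 + 5 + 4 = 51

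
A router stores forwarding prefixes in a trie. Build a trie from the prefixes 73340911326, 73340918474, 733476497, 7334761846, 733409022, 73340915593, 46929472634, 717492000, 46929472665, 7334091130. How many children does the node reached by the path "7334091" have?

The children of the "7334091" node are the distinct next characters among strings starting with "7334091".
Distinct next characters after "7334091": 1, 5, 8.
That node has 3 child edges.

3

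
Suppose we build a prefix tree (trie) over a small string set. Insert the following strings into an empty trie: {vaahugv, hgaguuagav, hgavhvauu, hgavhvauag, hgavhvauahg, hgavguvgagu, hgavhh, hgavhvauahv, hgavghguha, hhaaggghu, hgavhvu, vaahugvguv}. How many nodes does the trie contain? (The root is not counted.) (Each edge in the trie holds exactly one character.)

For each word, the new-node count is its length minus the longest prefix already in the trie:
  "vaahugv" → 7 new (v, a, a, h, u, g, v)
  "hgaguuagav" → 10 new (h, g, a, g, u, u, a, g, a, v)
  "hgavhvauu" → prefix "hga" already present; 6 new (v, h, v, a, u, u)
  "hgavhvauag" → prefix "hgavhvau" already present; 2 new (a, g)
  "hgavhvauahg" → prefix "hgavhvaua" already present; 2 new (h, g)
  "hgavguvgagu" → prefix "hgav" already present; 7 new (g, u, v, g, a, g, u)
  "hgavhh" → prefix "hgavh" already present; 1 new (h)
  "hgavhvauahv" → prefix "hgavhvauah" already present; 1 new (v)
  "hgavghguha" → prefix "hgavg" already present; 5 new (h, g, u, h, a)
  "hhaaggghu" → prefix "h" already present; 8 new (h, a, a, g, g, g, h, u)
  "hgavhvu" → prefix "hgavhv" already present; 1 new (u)
  "vaahugvguv" → prefix "vaahugv" already present; 3 new (g, u, v)
Total nodes = 7 + 10 + 6 + 2 + 2 + 7 + 1 + 1 + 5 + 8 + 1 + 3 = 53

53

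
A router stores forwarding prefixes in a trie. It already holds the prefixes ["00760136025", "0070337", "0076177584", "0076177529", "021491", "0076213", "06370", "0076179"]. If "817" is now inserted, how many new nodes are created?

Nothing in the trie begins with "8"; the whole of "817" is new.
3 − 0 = 3 new nodes.

3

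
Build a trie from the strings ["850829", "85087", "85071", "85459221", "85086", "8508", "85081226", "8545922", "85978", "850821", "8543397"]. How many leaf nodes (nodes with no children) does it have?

9

A leaf is a node with no children — equivalently, the end of a word that is not a proper prefix of any other stored word.
Those words: "85071", "85081226", "850821", "850829", "85086", "85087", "8543397", "85459221", "85978"
Leaf count: 9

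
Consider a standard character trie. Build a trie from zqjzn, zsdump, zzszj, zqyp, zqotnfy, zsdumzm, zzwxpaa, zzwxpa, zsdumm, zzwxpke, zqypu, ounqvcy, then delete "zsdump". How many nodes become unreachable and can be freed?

Walk "zsdump" from the leaf back toward the root, removing each node that no remaining word uses.
The suffix "p" (1 node) is used only by "zsdump"; the node for "zsdum" still has the child "z", so pruning stops there.
Nodes removed: 1

1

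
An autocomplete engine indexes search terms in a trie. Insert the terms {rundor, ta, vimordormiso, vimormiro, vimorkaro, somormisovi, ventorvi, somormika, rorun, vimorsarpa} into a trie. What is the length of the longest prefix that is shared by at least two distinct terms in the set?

7

The deepest shared node is where two words last agree before diverging.
e.g. "somormika" and "somormisovi" share the prefix "somormi" of length 7; no pair shares a longer one.
Longest shared-prefix length: 7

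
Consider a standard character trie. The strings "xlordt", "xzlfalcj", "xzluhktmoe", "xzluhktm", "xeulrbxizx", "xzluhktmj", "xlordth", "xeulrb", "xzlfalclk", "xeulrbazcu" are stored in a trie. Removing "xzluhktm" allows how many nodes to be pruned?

After clearing the end-marker at "xzluhktm", prune upward until reaching a node still needed by another word.
Every node on "xzluhktm" is still needed (e.g. by "xzluhktmoe"), so nothing is freed.
Nodes removed: 0

0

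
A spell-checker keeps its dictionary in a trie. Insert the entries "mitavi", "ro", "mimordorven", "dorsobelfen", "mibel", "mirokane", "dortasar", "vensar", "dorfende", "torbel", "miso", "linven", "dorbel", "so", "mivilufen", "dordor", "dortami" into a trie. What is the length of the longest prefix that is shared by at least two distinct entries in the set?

5

Equivalently: take the maximum, over all pairs, of their longest common prefix length.
"dortami" and "dortasar" agree on "dorta" (5 characters) before diverging; nothing deeper is shared.
Longest shared-prefix length: 5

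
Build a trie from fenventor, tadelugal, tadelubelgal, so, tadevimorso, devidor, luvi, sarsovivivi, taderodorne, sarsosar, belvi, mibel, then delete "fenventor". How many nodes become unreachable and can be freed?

9

After clearing the end-marker at "fenventor", prune upward until reaching a node still needed by another word.
No other word shares any prefix with "fenventor", so all 9 of its nodes go.
Nodes removed: 9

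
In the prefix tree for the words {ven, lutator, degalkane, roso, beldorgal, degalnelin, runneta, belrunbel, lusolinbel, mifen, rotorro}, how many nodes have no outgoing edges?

11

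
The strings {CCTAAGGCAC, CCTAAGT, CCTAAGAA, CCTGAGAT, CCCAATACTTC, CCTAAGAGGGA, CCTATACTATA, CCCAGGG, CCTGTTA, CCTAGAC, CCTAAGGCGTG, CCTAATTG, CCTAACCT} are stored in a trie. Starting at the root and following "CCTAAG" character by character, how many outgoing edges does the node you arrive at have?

3

Follow the path "CCTAAG" to its node, then look at its outgoing edges.
Characters that immediately follow "CCTAAG" among the stored strings: {A, G, T}.
That node has 3 child edges.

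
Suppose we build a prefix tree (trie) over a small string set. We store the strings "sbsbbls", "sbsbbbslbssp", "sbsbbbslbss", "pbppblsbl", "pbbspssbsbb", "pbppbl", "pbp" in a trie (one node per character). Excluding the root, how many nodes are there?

Count nodes per top-level branch (shared prefixes stored once):
  'p'-branch (pbbspssbsbb, pbp, pbppbl, pbppblsbl): 18 nodes
  's'-branch (sbsbbbslbss, sbsbbbslbssp, sbsbbls): 14 nodes
Sum: 32

32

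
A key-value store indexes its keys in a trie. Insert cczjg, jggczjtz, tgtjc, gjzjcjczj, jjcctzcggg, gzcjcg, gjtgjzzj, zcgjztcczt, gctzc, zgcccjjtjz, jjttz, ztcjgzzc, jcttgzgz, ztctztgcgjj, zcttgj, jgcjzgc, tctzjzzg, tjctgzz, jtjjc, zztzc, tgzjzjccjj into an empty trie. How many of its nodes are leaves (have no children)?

21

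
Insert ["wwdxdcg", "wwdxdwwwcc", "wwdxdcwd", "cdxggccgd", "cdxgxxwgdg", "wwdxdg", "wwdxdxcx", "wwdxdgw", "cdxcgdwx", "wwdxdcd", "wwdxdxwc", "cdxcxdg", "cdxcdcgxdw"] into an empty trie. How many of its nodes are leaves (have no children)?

12

Leaves are exactly the stored words that no other stored word extends.
Those words: "cdxcdcgxdw", "cdxcgdwx", "cdxcxdg", "cdxggccgd", "cdxgxxwgdg", "wwdxdcd", "wwdxdcg", "wwdxdcwd", "wwdxdgw", "wwdxdwwwcc", "wwdxdxcx", "wwdxdxwc"
Leaf count: 12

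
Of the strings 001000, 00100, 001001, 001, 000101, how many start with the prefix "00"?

5

Traverse to the node for "00", then collect every word in that subtree.
Words under "00": 000101, 001, 00100, 001000, 001001
Count: 5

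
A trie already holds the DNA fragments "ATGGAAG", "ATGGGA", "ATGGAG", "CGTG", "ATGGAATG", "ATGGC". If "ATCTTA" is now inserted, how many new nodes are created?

"AT" is already a path in the trie; the remaining "CTTA" must be added.
New nodes needed: |"ATCTTA"| − 2 = 6 − 2 = 4.

4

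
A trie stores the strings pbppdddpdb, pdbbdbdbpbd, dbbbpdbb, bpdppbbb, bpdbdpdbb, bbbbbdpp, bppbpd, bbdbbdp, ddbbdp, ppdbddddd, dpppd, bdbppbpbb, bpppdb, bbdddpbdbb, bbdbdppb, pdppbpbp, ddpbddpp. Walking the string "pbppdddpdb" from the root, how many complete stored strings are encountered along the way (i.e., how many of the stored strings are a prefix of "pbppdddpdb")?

Traverse "pbppdddpdb" character by character; count nodes along the way that are marked as word ends.
Prefixes of the query that are stored words: "pbppdddpdb"
Count: 1

1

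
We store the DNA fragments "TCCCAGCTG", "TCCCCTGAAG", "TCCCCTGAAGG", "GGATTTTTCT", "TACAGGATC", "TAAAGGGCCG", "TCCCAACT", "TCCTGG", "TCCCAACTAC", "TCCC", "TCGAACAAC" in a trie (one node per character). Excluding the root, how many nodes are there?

57

For each word, the new-node count is its length minus the longest prefix already in the trie:
  "TCCCAGCTG" → 9 new (T, C, C, C, A, G, C, T, G)
  "TCCCCTGAAG" → prefix "TCCC" already present; 6 new (C, T, G, A, A, G)
  "TCCCCTGAAGG" → prefix "TCCCCTGAAG" already present; 1 new (G)
  "GGATTTTTCT" → 10 new (G, G, A, T, T, T, T, T, C, T)
  "TACAGGATC" → prefix "T" already present; 8 new (A, C, A, G, G, A, T, C)
  "TAAAGGGCCG" → prefix "TA" already present; 8 new (A, A, G, G, G, C, C, G)
  "TCCCAACT" → prefix "TCCCA" already present; 3 new (A, C, T)
  "TCCTGG" → prefix "TCC" already present; 3 new (T, G, G)
  "TCCCAACTAC" → prefix "TCCCAACT" already present; 2 new (A, C)
  "TCCC" → prefix "TCCC" already present; 0 new (none)
  "TCGAACAAC" → prefix "TC" already present; 7 new (G, A, A, C, A, A, C)
Total nodes = 9 + 6 + 1 + 10 + 8 + 8 + 3 + 3 + 2 + 0 + 7 = 57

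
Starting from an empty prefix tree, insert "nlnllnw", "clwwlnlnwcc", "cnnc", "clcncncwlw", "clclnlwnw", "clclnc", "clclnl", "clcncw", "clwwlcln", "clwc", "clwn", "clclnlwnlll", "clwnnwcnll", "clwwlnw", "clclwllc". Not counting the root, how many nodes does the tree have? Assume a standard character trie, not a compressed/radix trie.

56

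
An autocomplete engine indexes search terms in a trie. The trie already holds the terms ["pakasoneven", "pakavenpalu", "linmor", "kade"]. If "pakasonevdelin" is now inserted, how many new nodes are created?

"pakasonev" is already a path in the trie; the remaining "delin" must be added.
Each of the 5 remaining characters creates one node.

5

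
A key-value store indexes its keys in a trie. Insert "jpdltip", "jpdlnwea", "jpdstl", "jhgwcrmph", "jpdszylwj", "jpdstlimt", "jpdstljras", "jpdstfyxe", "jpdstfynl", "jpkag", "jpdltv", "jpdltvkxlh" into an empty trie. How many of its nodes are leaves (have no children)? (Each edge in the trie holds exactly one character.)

10

A leaf is a node with no children — equivalently, the end of a word that is not a proper prefix of any other stored word.
Those words: "jhgwcrmph", "jpdlnwea", "jpdltip", "jpdltvkxlh", "jpdstfynl", "jpdstfyxe", "jpdstlimt", "jpdstljras", "jpdszylwj", "jpkag"
Leaf count: 10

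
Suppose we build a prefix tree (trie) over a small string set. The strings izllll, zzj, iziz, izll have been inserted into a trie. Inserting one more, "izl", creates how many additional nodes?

0

Every character of "izl" already lies on an existing path (it is a prefix of some stored word).
No new nodes are needed: 0.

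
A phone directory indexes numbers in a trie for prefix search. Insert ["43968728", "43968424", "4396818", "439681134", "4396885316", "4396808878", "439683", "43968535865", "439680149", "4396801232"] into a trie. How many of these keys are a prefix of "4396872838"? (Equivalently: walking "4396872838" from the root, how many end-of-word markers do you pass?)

1

Traverse "4396872838" character by character; count nodes along the way that are marked as word ends.
Prefixes of the query that are stored words: "43968728"
Count: 1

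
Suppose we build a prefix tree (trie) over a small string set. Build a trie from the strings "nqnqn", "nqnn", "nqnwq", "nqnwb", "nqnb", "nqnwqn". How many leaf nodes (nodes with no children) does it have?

A leaf is a node with no children — equivalently, the end of a word that is not a proper prefix of any other stored word.
Those words: "nqnb", "nqnn", "nqnqn", "nqnwb", "nqnwqn"
Leaf count: 5

5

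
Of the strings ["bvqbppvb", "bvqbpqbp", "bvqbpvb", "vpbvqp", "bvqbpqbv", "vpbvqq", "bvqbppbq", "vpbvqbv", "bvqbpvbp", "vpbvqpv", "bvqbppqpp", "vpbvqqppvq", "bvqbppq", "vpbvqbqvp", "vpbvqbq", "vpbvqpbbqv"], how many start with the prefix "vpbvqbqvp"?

1

Walk to "vpbvqbqvp"; the words in its subtree are exactly those with that prefix.
Matches: "vpbvqbqvp"
Count: 1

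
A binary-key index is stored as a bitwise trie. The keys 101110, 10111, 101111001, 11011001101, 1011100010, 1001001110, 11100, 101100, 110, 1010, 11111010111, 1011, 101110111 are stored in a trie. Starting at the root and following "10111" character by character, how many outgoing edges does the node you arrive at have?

Follow the path "10111" to its node, then look at its outgoing edges.
Characters that immediately follow "10111" among the stored strings: {0, 1}.
That node has 2 child edges.

2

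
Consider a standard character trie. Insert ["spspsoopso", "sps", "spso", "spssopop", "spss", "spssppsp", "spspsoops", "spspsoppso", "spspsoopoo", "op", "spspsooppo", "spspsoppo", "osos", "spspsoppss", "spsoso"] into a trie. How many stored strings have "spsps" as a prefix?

Walk to "spsps"; the words in its subtree are exactly those with that prefix.
Matches: "spspsoopoo", "spspsooppo", "spspsoops", "spspsoopso", "spspsoppo", "spspsoppso", "spspsoppss"
Count: 7

7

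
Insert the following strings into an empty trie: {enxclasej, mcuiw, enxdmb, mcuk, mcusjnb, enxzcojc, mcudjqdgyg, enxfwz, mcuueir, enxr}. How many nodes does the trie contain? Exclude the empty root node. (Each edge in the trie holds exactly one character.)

Count nodes per top-level branch (shared prefixes stored once):
  'e'-branch (enxclasej, enxdmb, enxfwz, enxr, enxzcojc): 21 nodes
  'm'-branch (mcudjqdgyg, mcuiw, mcuk, mcusjnb, mcuueir): 21 nodes
Sum: 42

42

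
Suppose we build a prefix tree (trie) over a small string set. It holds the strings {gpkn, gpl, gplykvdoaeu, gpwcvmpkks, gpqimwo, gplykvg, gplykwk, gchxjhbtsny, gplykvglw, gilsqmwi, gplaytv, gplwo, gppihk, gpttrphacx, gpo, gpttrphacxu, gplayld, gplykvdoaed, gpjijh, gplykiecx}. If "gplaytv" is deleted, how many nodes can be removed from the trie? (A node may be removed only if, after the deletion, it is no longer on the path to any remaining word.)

Walk "gplaytv" from the leaf back toward the root, removing each node that no remaining word uses.
The suffix "tv" (2 nodes) is used only by "gplaytv"; the node for "gplay" still has the child "l", so pruning stops there.
Nodes removed: 2

2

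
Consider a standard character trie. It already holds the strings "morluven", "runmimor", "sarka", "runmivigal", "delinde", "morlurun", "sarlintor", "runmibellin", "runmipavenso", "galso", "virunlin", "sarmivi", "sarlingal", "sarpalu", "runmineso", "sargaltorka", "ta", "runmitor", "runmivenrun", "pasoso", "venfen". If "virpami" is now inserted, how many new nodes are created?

4

"vir" is already a path in the trie; the remaining "pami" must be added.
So 7 − 3 = 4 new nodes.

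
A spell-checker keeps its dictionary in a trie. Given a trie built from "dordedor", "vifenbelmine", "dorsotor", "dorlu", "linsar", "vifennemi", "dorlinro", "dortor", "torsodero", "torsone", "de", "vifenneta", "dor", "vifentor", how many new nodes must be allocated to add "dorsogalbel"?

6

"dorso" is already a path in the trie; the remaining "galbel" must be added.
So 11 − 5 = 6 new nodes.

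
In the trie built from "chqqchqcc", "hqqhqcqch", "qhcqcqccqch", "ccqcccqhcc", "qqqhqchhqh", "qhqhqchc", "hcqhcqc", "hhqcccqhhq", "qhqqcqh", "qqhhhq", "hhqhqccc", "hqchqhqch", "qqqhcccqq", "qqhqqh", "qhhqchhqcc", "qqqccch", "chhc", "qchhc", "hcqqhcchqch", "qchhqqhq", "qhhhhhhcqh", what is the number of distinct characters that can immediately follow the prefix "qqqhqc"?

1

Walk "qqqhqc" from the root, arriving at one node.
Characters that immediately follow "qqqhqc" among the stored strings: {h}.
That node has 1 child edge.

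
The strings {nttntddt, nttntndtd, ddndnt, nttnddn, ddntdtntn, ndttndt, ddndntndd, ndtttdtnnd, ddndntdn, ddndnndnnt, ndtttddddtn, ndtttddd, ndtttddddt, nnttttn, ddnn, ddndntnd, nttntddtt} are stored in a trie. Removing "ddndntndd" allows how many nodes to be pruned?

1

After clearing the end-marker at "ddndntndd", prune upward until reaching a node still needed by another word.
The suffix "d" (1 node) is used only by "ddndntndd"; "ddndntnd" is itself a stored word, so pruning stops there.
Nodes removed: 1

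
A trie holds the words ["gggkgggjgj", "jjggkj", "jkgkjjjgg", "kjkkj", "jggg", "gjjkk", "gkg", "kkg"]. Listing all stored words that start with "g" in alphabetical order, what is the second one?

Words with prefix "g", in lexicographic order: "gggkgggjgj", "gjjkk", "gkg"
The 2nd is gjjkk.

gjjkk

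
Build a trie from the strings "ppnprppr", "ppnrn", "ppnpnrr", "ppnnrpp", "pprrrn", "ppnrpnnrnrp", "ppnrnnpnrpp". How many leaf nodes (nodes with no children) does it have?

Leaves are exactly the stored words that no other stored word extends.
Those words: "ppnnrpp", "ppnpnrr", "ppnprppr", "ppnrnnpnrpp", "ppnrpnnrnrp", "pprrrn"
Leaf count: 6

6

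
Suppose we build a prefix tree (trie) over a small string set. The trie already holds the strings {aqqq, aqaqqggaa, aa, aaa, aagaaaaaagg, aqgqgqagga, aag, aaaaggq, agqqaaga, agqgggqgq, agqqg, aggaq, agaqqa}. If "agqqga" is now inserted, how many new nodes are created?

"agqqg" is already a path in the trie; the remaining "a" must be added.
So 6 − 5 = 1 new nodes.

1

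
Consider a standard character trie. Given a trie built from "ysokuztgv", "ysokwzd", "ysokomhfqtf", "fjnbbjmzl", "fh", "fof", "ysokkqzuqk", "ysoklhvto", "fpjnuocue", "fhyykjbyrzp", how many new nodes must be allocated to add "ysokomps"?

2

Walking "ysokomps" from the root, the first 6 characters ("ysokom") follow existing edges; "p" is the first miss.
New nodes needed: |"ysokomps"| − 6 = 8 − 6 = 2.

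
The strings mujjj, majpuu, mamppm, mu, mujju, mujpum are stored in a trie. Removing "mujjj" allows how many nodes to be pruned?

1

A node on "mujjj"'s path can go only if nothing else ends at it or branches off below it.
The suffix "j" (1 node) is used only by "mujjj"; the node for "mujj" still has the child "u", so pruning stops there.
Nodes removed: 1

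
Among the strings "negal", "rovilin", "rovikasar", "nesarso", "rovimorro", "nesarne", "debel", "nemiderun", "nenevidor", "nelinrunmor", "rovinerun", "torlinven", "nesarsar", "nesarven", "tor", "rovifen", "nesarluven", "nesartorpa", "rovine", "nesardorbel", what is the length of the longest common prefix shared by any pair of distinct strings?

Equivalently: take the maximum, over all pairs, of their longest common prefix length.
"nesarsar" and "nesarso" agree on "nesars" (6 characters) before diverging; nothing deeper is shared.
Longest shared-prefix length: 6

6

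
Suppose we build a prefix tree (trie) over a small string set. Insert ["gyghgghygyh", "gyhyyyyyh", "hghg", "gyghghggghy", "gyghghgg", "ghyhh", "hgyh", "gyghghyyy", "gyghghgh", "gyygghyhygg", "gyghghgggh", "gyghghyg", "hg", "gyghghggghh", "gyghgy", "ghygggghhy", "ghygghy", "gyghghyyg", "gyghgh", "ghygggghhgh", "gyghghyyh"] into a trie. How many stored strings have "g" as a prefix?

Filter for entries beginning with "g":
Words under "g": ghygggghhgh, ghygggghhy, ghygghy, ghyhh, gyghgghygyh, gyghgh, gyghghgg, gyghghgggh, gyghghggghh, gyghghggghy, gyghghgh, gyghghyg, gyghghyyg, gyghghyyh, gyghghyyy, gyghgy, gyhyyyyyh, gyygghyhygg
Count: 18

18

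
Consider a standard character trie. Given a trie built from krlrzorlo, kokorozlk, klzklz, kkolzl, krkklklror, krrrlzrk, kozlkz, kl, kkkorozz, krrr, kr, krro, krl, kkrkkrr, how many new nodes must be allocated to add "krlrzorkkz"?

3

The longest prefix of "krlrzorkkz" already in the trie is "krlrzor" (length 7).
New nodes needed: |"krlrzorkkz"| − 7 = 10 − 7 = 3.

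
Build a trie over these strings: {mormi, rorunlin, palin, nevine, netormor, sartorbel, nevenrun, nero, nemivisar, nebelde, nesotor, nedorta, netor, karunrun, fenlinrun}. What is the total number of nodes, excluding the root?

85

Trace insertions, counting only characters that open a new branch:
  "mormi" → 5 new (m, o, r, m, i)
  "rorunlin" → 8 new (r, o, r, u, n, l, i, n)
  "palin" → 5 new (p, a, l, i, n)
  "nevine" → 6 new (n, e, v, i, n, e)
  "netormor" → prefix "ne" already present; 6 new (t, o, r, m, o, r)
  "sartorbel" → 9 new (s, a, r, t, o, r, b, e, l)
  "nevenrun" → prefix "nev" already present; 5 new (e, n, r, u, n)
  "nero" → prefix "ne" already present; 2 new (r, o)
  "nemivisar" → prefix "ne" already present; 7 new (m, i, v, i, s, a, r)
  "nebelde" → prefix "ne" already present; 5 new (b, e, l, d, e)
  "nesotor" → prefix "ne" already present; 5 new (s, o, t, o, r)
  "nedorta" → prefix "ne" already present; 5 new (d, o, r, t, a)
  "netor" → prefix "netor" already present; 0 new (none)
  "karunrun" → 8 new (k, a, r, u, n, r, u, n)
  "fenlinrun" → 9 new (f, e, n, l, i, n, r, u, n)
Total nodes = 5 + 8 + 5 + 6 + 6 + 9 + 5 + 2 + 7 + 5 + 5 + 5 + 0 + 8 + 9 = 85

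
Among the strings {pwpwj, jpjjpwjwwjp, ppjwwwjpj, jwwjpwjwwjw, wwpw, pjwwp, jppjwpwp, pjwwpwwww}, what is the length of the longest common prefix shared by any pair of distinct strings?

5

Equivalently: take the maximum, over all pairs, of their longest common prefix length.
"pjwwp" and "pjwwpwwww" agree on "pjwwp" (5 characters) before diverging; nothing deeper is shared.
Longest shared-prefix length: 5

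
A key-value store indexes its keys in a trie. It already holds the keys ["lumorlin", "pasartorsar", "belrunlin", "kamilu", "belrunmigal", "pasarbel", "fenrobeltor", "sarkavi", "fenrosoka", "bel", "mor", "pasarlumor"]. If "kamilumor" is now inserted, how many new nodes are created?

3

The longest prefix of "kamilumor" already in the trie is "kamilu" (length 6).
New nodes needed: |"kamilumor"| − 6 = 9 − 6 = 3.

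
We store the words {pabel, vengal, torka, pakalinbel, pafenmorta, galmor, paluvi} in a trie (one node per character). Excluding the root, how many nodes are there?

42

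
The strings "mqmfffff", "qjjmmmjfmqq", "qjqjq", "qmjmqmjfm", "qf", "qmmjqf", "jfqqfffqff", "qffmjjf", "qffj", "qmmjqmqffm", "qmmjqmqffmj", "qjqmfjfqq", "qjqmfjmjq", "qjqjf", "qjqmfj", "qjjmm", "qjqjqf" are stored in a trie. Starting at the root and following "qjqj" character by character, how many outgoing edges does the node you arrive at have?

Follow the path "qjqj" to its node, then look at its outgoing edges.
Distinct next characters after "qjqj": f, q.
That node has 2 child edges.

2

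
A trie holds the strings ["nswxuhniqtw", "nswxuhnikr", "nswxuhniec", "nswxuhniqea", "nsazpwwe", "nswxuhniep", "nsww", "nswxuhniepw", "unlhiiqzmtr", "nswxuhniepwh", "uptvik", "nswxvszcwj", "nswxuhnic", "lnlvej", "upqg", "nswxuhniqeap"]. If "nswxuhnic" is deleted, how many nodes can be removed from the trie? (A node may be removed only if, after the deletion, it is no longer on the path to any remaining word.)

A node on "nswxuhnic"'s path can go only if nothing else ends at it or branches off below it.
The suffix "c" (1 node) is used only by "nswxuhnic"; the node for "nswxuhni" still has the child "q", so pruning stops there.
Nodes removed: 1

1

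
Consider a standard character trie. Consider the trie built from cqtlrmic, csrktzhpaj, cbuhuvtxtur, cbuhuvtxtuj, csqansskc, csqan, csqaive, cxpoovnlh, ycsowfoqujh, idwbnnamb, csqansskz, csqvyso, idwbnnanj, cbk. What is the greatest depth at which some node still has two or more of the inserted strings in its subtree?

Look for the deepest trie node that still has at least two words in its subtree.
e.g. "cbuhuvtxtuj" and "cbuhuvtxtur" share the prefix "cbuhuvtxtu" of length 10; no pair shares a longer one.
Longest shared-prefix length: 10

10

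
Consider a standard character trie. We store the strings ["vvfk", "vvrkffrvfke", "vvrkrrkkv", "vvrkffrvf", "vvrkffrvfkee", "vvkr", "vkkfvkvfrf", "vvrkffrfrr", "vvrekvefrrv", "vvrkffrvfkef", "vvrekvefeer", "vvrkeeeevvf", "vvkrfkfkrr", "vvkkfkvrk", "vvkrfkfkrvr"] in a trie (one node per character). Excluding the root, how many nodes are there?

66

For each word, the new-node count is its length minus the longest prefix already in the trie:
  "vvfk" → 4 new (v, v, f, k)
  "vvrkffrvfke" → prefix "vv" already present; 9 new (r, k, f, f, r, v, f, k, e)
  "vvrkrrkkv" → prefix "vvrk" already present; 5 new (r, r, k, k, v)
  "vvrkffrvf" → prefix "vvrkffrvf" already present; 0 new (none)
  "vvrkffrvfkee" → prefix "vvrkffrvfke" already present; 1 new (e)
  "vvkr" → prefix "vv" already present; 2 new (k, r)
  "vkkfvkvfrf" → prefix "v" already present; 9 new (k, k, f, v, k, v, f, r, f)
  "vvrkffrfrr" → prefix "vvrkffr" already present; 3 new (f, r, r)
  "vvrekvefrrv" → prefix "vvr" already present; 8 new (e, k, v, e, f, r, r, v)
  "vvrkffrvfkef" → prefix "vvrkffrvfke" already present; 1 new (f)
  "vvrekvefeer" → prefix "vvrekvef" already present; 3 new (e, e, r)
  "vvrkeeeevvf" → prefix "vvrk" already present; 7 new (e, e, e, e, v, v, f)
  "vvkrfkfkrr" → prefix "vvkr" already present; 6 new (f, k, f, k, r, r)
  "vvkkfkvrk" → prefix "vvk" already present; 6 new (k, f, k, v, r, k)
  "vvkrfkfkrvr" → prefix "vvkrfkfkr" already present; 2 new (v, r)
Total nodes = 4 + 9 + 5 + 0 + 1 + 2 + 9 + 3 + 8 + 1 + 3 + 7 + 6 + 6 + 2 = 66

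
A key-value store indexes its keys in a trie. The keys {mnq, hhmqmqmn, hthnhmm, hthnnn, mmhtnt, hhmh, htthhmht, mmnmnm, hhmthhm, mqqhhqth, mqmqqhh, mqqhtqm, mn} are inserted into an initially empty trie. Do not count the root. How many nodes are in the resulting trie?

For each word, the new-node count is its length minus the longest prefix already in the trie:
  "mnq" → 3 new (m, n, q)
  "hhmqmqmn" → 8 new (h, h, m, q, m, q, m, n)
  "hthnhmm" → prefix "h" already present; 6 new (t, h, n, h, m, m)
  "hthnnn" → prefix "hthn" already present; 2 new (n, n)
  "mmhtnt" → prefix "m" already present; 5 new (m, h, t, n, t)
  "hhmh" → prefix "hhm" already present; 1 new (h)
  "htthhmht" → prefix "ht" already present; 6 new (t, h, h, m, h, t)
  "mmnmnm" → prefix "mm" already present; 4 new (n, m, n, m)
  "hhmthhm" → prefix "hhm" already present; 4 new (t, h, h, m)
  "mqqhhqth" → prefix "m" already present; 7 new (q, q, h, h, q, t, h)
  "mqmqqhh" → prefix "mq" already present; 5 new (m, q, q, h, h)
  "mqqhtqm" → prefix "mqqh" already present; 3 new (t, q, m)
  "mn" → prefix "mn" already present; 0 new (none)
Total nodes = 3 + 8 + 6 + 2 + 5 + 1 + 6 + 4 + 4 + 7 + 5 + 3 + 0 = 54

54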